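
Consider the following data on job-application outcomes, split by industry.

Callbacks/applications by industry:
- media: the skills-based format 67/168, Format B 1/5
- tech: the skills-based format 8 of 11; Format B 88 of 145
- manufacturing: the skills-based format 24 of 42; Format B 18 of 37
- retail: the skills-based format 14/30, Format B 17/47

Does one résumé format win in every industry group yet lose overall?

Yes

Media: the skills-based format 67/168 = 39.9%, Format B 1/5 = 20.0% → the skills-based format
Tech: the skills-based format 8/11 = 72.7%, Format B 88/145 = 60.7% → the skills-based format
Manufacturing: the skills-based format 24/42 = 57.1%, Format B 18/37 = 48.6% → the skills-based format
Retail: the skills-based format 14/30 = 46.7%, Format B 17/47 = 36.2% → the skills-based format
Overall: the skills-based format 113/251 = 45.0%, Format B 124/234 = 53.0% → Format B
The skills-based format wins each industry group but Format B wins overall — the comparison reverses. The skills-based format's applications skew toward media, which has a lower base rate.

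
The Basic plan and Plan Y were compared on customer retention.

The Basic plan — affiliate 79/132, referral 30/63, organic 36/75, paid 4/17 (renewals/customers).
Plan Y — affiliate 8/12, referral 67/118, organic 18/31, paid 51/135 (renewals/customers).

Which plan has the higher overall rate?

the Basic plan

Affiliate: the Basic plan 79/132 = 59.8%, Plan Y 8/12 = 66.7% → Plan Y
Referral: the Basic plan 30/63 = 47.6%, Plan Y 67/118 = 56.8% → Plan Y
Organic: the Basic plan 36/75 = 48.0%, Plan Y 18/31 = 58.1% → Plan Y
Paid: the Basic plan 4/17 = 23.5%, Plan Y 51/135 = 37.8% → Plan Y
Overall: the Basic plan 149/287 = 51.9%, Plan Y 144/296 = 48.6% → the Basic plan
(Plan Y wins every signup group but the Basic plan wins overall — Plan Y's customers skew toward the low-rate paid group.)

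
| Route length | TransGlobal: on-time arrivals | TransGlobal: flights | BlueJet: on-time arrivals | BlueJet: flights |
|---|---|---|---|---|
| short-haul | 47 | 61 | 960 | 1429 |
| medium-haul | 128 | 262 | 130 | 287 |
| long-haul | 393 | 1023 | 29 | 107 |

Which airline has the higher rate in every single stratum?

Short-haul: TransGlobal 47/61 = 77.0%, BlueJet 960/1429 = 67.2% → TransGlobal
Medium-haul: TransGlobal 128/262 = 48.9%, BlueJet 130/287 = 45.3% → TransGlobal
Long-haul: TransGlobal 393/1023 = 38.4%, BlueJet 29/107 = 27.1% → TransGlobal
TransGlobal has the higher rate in all 3 groups.

TransGlobal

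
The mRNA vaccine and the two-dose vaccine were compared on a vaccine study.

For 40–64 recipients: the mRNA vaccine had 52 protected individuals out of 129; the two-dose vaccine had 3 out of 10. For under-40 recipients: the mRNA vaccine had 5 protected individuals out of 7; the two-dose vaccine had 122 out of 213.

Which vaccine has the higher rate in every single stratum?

the mRNA vaccine

40–64: the mRNA vaccine 52/129 = 40.3%, the two-dose vaccine 3/10 = 30.0% → the mRNA vaccine
Under-40: the mRNA vaccine 5/7 = 71.4%, the two-dose vaccine 122/213 = 57.3% → the mRNA vaccine
The mRNA vaccine has the higher rate in both groups.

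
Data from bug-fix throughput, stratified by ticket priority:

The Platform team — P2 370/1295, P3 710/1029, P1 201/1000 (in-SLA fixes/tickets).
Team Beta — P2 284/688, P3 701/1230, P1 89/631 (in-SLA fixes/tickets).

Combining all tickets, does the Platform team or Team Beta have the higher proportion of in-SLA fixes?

P2: the Platform team 370/1295 = 28.6%, Team Beta 284/688 = 41.3% → Team Beta
P3: the Platform team 710/1029 = 69.0%, Team Beta 701/1230 = 57.0% → the Platform team
P1: the Platform team 201/1000 = 20.1%, Team Beta 89/631 = 14.1% → the Platform team
Overall: the Platform team 1281/3324 = 38.5%, Team Beta 1074/2549 = 42.1% → Team Beta
(Neither sweeps every ticket group, but Team Beta has the higher pooled rate.)

Team Beta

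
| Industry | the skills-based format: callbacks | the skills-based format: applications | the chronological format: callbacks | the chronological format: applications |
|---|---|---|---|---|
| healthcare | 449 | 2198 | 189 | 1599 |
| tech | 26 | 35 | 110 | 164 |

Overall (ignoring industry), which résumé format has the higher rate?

the skills-based format

Healthcare: the skills-based format 449/2198 = 20.4%, the chronological format 189/1599 = 11.8% → the skills-based format
Tech: the skills-based format 26/35 = 74.3%, the chronological format 110/164 = 67.1% → the skills-based format
Overall: the skills-based format 475/2233 = 21.3%, the chronological format 299/1763 = 17.0% → the skills-based format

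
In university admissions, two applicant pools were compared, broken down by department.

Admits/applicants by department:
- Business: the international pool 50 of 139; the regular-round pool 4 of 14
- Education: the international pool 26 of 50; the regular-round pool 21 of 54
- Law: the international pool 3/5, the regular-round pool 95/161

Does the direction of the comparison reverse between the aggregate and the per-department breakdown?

Business: the international pool 50/139 = 36.0%, the regular-round pool 4/14 = 28.6% → the international pool
Education: the international pool 26/50 = 52.0%, the regular-round pool 21/54 = 38.9% → the international pool
Law: the international pool 3/5 = 60.0%, the regular-round pool 95/161 = 59.0% → the international pool
Overall: the international pool 79/194 = 40.7%, the regular-round pool 120/229 = 52.4% → the regular-round pool
The international pool wins each department group but the regular-round pool wins overall — the comparison reverses. The international pool's applicants skew toward Business, which has a lower base rate.

Yes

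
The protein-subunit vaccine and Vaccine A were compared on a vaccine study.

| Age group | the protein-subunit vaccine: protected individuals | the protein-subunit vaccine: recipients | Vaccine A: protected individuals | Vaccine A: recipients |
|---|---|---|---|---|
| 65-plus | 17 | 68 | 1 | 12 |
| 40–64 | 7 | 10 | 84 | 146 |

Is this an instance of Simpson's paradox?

65-plus: the protein-subunit vaccine 17/68 = 25.0%, Vaccine A 1/12 = 8.3% → the protein-subunit vaccine
40–64: the protein-subunit vaccine 7/10 = 70.0%, Vaccine A 84/146 = 57.5% → the protein-subunit vaccine
Overall: the protein-subunit vaccine 24/78 = 30.8%, Vaccine A 85/158 = 53.8% → Vaccine A
The protein-subunit vaccine wins each age group but Vaccine A wins overall — the comparison reverses. The protein-subunit vaccine's recipients skew toward 65-plus, which has a lower base rate.

Yes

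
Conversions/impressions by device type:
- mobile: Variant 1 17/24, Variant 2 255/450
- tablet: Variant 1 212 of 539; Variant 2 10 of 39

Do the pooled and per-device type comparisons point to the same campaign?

No

Mobile: Variant 1 17/24 = 70.8%, Variant 2 255/450 = 56.7% → Variant 1
Tablet: Variant 1 212/539 = 39.3%, Variant 2 10/39 = 25.6% → Variant 1
Overall: Variant 1 229/563 = 40.7%, Variant 2 265/489 = 54.2% → Variant 2
Variant 1 wins each device group but Variant 2 wins overall — the comparison reverses. Variant 1's impressions skew toward tablet, which has a lower base rate.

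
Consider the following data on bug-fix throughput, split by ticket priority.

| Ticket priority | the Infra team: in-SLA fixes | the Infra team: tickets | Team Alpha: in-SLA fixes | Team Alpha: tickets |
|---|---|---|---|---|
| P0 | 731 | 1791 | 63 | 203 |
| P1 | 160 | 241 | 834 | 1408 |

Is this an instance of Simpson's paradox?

Yes

P0: the Infra team 731/1791 = 40.8%, Team Alpha 63/203 = 31.0% → the Infra team
P1: the Infra team 160/241 = 66.4%, Team Alpha 834/1408 = 59.2% → the Infra team
Overall: the Infra team 891/2032 = 43.8%, Team Alpha 897/1611 = 55.7% → Team Alpha
The Infra team wins each ticket group but Team Alpha wins overall — the comparison reverses. The Infra team's tickets skew toward P0, which has a lower base rate.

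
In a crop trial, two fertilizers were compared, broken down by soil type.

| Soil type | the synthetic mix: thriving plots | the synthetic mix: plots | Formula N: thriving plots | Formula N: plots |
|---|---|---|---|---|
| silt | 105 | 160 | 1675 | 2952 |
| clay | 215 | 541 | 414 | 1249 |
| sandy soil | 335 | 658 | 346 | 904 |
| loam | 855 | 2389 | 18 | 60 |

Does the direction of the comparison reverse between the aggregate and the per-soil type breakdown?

Yes

Silt: the synthetic mix 105/160 = 65.6%, Formula N 1675/2952 = 56.7% → the synthetic mix
Clay: the synthetic mix 215/541 = 39.7%, Formula N 414/1249 = 33.1% → the synthetic mix
Sandy soil: the synthetic mix 335/658 = 50.9%, Formula N 346/904 = 38.3% → the synthetic mix
Loam: the synthetic mix 855/2389 = 35.8%, Formula N 18/60 = 30.0% → the synthetic mix
Overall: the synthetic mix 1510/3748 = 40.3%, Formula N 2453/5165 = 47.5% → Formula N
The synthetic mix wins each soil group but Formula N wins overall — the comparison reverses. The synthetic mix's plots skew toward loam, which has a lower base rate.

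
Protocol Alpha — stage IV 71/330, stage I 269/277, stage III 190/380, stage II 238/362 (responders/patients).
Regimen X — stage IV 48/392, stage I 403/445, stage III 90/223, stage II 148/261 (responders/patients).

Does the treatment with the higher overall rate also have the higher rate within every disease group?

Yes

Stage IV: Protocol Alpha 71/330 = 21.5%, Regimen X 48/392 = 12.2% → Protocol Alpha
Stage I: Protocol Alpha 269/277 = 97.1%, Regimen X 403/445 = 90.6% → Protocol Alpha
Stage III: Protocol Alpha 190/380 = 50.0%, Regimen X 90/223 = 40.4% → Protocol Alpha
Stage II: Protocol Alpha 238/362 = 65.7%, Regimen X 148/261 = 56.7% → Protocol Alpha
Overall: Protocol Alpha 768/1349 = 56.9%, Regimen X 689/1321 = 52.2% → Protocol Alpha
Protocol Alpha wins overall and in every disease group — no reversal.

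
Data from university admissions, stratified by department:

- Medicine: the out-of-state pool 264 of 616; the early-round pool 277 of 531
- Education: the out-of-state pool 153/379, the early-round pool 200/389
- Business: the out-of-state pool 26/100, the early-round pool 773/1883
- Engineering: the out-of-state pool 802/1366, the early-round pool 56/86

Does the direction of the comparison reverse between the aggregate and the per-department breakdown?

Medicine: the out-of-state pool 264/616 = 42.9%, the early-round pool 277/531 = 52.2% → the early-round pool
Education: the out-of-state pool 153/379 = 40.4%, the early-round pool 200/389 = 51.4% → the early-round pool
Business: the out-of-state pool 26/100 = 26.0%, the early-round pool 773/1883 = 41.1% → the early-round pool
Engineering: the out-of-state pool 802/1366 = 58.7%, the early-round pool 56/86 = 65.1% → the early-round pool
Overall: the out-of-state pool 1245/2461 = 50.6%, the early-round pool 1306/2889 = 45.2% → the out-of-state pool
The early-round pool wins each department group but the out-of-state pool wins overall — the comparison reverses. The early-round pool's applicants skew toward Business, which has a lower base rate.

Yes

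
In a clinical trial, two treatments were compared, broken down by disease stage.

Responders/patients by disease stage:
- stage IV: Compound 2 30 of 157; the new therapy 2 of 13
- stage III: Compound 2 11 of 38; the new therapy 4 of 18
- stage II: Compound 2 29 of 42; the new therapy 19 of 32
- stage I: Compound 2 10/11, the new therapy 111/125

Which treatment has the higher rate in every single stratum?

Stage IV: Compound 2 30/157 = 19.1%, the new therapy 2/13 = 15.4% → Compound 2
Stage III: Compound 2 11/38 = 28.9%, the new therapy 4/18 = 22.2% → Compound 2
Stage II: Compound 2 29/42 = 69.0%, the new therapy 19/32 = 59.4% → Compound 2
Stage I: Compound 2 10/11 = 90.9%, the new therapy 111/125 = 88.8% → Compound 2
Compound 2 has the higher rate in all 4 groups.

Compound 2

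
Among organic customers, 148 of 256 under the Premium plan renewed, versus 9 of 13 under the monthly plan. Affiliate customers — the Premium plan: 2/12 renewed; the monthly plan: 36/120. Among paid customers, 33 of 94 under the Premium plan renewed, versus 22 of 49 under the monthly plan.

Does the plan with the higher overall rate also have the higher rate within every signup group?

No

Organic: the Premium plan 148/256 = 57.8%, the monthly plan 9/13 = 69.2% → the monthly plan
Affiliate: the Premium plan 2/12 = 16.7%, the monthly plan 36/120 = 30.0% → the monthly plan
Paid: the Premium plan 33/94 = 35.1%, the monthly plan 22/49 = 44.9% → the monthly plan
Overall: the Premium plan 183/362 = 50.6%, the monthly plan 67/182 = 36.8% → the Premium plan
The monthly plan wins each signup group but the Premium plan wins overall — the comparison reverses. The monthly plan's customers skew toward affiliate, which has a lower base rate.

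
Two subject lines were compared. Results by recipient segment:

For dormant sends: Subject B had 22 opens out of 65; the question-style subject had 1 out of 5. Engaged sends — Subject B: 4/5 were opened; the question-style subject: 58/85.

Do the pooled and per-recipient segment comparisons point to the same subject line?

No

Dormant: Subject B 22/65 = 33.8%, the question-style subject 1/5 = 20.0% → Subject B
Engaged: Subject B 4/5 = 80.0%, the question-style subject 58/85 = 68.2% → Subject B
Overall: Subject B 26/70 = 37.1%, the question-style subject 59/90 = 65.6% → the question-style subject
Subject B wins each recipient group but the question-style subject wins overall — the comparison reverses. Subject B's sends skew toward dormant, which has a lower base rate.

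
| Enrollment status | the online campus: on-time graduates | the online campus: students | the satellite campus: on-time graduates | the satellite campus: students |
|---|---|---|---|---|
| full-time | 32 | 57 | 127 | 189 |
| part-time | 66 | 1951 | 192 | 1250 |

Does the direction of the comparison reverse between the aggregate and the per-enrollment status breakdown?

Full-time: the online campus 32/57 = 56.1%, the satellite campus 127/189 = 67.2% → the satellite campus
Part-time: the online campus 66/1951 = 3.4%, the satellite campus 192/1250 = 15.4% → the satellite campus
Overall: the online campus 98/2008 = 4.9%, the satellite campus 319/1439 = 22.2% → the satellite campus
The satellite campus wins overall and in every enrollment group — no reversal.

No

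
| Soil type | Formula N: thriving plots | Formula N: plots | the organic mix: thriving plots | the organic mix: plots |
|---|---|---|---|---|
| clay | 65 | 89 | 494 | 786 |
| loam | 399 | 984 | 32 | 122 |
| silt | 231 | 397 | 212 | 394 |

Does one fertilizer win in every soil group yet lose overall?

Clay: Formula N 65/89 = 73.0%, the organic mix 494/786 = 62.8% → Formula N
Loam: Formula N 399/984 = 40.5%, the organic mix 32/122 = 26.2% → Formula N
Silt: Formula N 231/397 = 58.2%, the organic mix 212/394 = 53.8% → Formula N
Overall: Formula N 695/1470 = 47.3%, the organic mix 738/1302 = 56.7% → the organic mix
Formula N wins each soil group but the organic mix wins overall — the comparison reverses. Formula N's plots skew toward loam, which has a lower base rate.

Yes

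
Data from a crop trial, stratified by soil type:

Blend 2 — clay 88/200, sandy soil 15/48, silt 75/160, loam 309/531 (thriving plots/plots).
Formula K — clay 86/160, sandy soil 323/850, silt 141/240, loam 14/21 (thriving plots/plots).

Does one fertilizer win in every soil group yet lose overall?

Clay: Blend 2 88/200 = 44.0%, Formula K 86/160 = 53.8% → Formula K
Sandy soil: Blend 2 15/48 = 31.2%, Formula K 323/850 = 38.0% → Formula K
Silt: Blend 2 75/160 = 46.9%, Formula K 141/240 = 58.8% → Formula K
Loam: Blend 2 309/531 = 58.2%, Formula K 14/21 = 66.7% → Formula K
Overall: Blend 2 487/939 = 51.9%, Formula K 564/1271 = 44.4% → Blend 2
Formula K wins each soil group but Blend 2 wins overall — the comparison reverses. Formula K's plots skew toward sandy soil, which has a lower base rate.

Yes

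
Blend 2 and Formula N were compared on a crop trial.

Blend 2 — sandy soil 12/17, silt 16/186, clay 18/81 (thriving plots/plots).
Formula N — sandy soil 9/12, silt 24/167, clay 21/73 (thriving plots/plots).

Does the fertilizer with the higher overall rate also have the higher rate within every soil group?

Yes

Sandy soil: Blend 2 12/17 = 70.6%, Formula N 9/12 = 75.0% → Formula N
Silt: Blend 2 16/186 = 8.6%, Formula N 24/167 = 14.4% → Formula N
Clay: Blend 2 18/81 = 22.2%, Formula N 21/73 = 28.8% → Formula N
Overall: Blend 2 46/284 = 16.2%, Formula N 54/252 = 21.4% → Formula N
Formula N wins overall and in every soil group — no reversal.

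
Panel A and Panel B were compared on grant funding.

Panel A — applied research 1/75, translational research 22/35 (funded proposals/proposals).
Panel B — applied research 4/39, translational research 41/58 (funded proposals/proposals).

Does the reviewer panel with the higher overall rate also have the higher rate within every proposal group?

Yes

Applied research: Panel A 1/75 = 1.3%, Panel B 4/39 = 10.3% → Panel B
Translational research: Panel A 22/35 = 62.9%, Panel B 41/58 = 70.7% → Panel B
Overall: Panel A 23/110 = 20.9%, Panel B 45/97 = 46.4% → Panel B
Panel B wins overall and in every proposal group — no reversal.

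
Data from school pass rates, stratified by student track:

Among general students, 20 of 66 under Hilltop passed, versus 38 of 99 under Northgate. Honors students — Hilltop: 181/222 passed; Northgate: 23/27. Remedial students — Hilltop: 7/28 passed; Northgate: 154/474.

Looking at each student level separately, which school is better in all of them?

Northgate

General: Hilltop 20/66 = 30.3%, Northgate 38/99 = 38.4% → Northgate
Honors: Hilltop 181/222 = 81.5%, Northgate 23/27 = 85.2% → Northgate
Remedial: Hilltop 7/28 = 25.0%, Northgate 154/474 = 32.5% → Northgate
Northgate has the higher rate in all 3 groups.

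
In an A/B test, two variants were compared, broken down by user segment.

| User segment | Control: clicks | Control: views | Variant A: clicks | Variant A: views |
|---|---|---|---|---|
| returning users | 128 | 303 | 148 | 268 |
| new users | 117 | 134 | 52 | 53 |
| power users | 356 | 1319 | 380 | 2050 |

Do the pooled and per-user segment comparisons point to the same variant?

No

Returning users: Control 128/303 = 42.2%, Variant A 148/268 = 55.2% → Variant A
New users: Control 117/134 = 87.3%, Variant A 52/53 = 98.1% → Variant A
Power users: Control 356/1319 = 27.0%, Variant A 380/2050 = 18.5% → Control
Overall: Control 601/1756 = 34.2%, Variant A 580/2371 = 24.5% → Control
Neither sweeps: Control wins 1 of 3 groups, Variant A wins 2. Control wins overall but not every group — no Simpson reversal.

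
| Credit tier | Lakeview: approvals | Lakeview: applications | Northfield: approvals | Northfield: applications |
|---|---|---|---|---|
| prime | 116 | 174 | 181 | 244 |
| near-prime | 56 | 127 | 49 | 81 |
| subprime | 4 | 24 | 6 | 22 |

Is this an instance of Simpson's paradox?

Prime: Lakeview 116/174 = 66.7%, Northfield 181/244 = 74.2% → Northfield
Near-prime: Lakeview 56/127 = 44.1%, Northfield 49/81 = 60.5% → Northfield
Subprime: Lakeview 4/24 = 16.7%, Northfield 6/22 = 27.3% → Northfield
Overall: Lakeview 176/325 = 54.2%, Northfield 236/347 = 68.0% → Northfield
Northfield wins overall and in every credit group — no reversal.

No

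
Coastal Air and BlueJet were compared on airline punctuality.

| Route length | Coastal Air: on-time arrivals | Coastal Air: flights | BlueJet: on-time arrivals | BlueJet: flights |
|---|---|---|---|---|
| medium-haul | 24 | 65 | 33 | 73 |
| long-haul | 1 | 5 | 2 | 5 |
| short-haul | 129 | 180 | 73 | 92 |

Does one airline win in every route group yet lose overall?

No

Medium-haul: Coastal Air 24/65 = 36.9%, BlueJet 33/73 = 45.2% → BlueJet
Long-haul: Coastal Air 1/5 = 20.0%, BlueJet 2/5 = 40.0% → BlueJet
Short-haul: Coastal Air 129/180 = 71.7%, BlueJet 73/92 = 79.3% → BlueJet
Overall: Coastal Air 154/250 = 61.6%, BlueJet 108/170 = 63.5% → BlueJet
BlueJet wins overall and in every route group — no reversal.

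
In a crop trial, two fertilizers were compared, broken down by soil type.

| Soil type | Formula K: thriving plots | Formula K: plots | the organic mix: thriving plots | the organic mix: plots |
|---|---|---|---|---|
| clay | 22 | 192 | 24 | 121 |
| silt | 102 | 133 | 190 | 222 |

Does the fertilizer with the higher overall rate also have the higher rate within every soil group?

Clay: Formula K 22/192 = 11.5%, the organic mix 24/121 = 19.8% → the organic mix
Silt: Formula K 102/133 = 76.7%, the organic mix 190/222 = 85.6% → the organic mix
Overall: Formula K 124/325 = 38.2%, the organic mix 214/343 = 62.4% → the organic mix
The organic mix wins overall and in every soil group — no reversal.

Yes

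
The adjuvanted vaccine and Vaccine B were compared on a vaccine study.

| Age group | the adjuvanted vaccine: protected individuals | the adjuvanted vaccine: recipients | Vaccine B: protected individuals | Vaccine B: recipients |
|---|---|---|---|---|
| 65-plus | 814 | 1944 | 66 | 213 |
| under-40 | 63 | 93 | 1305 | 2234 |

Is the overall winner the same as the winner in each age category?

65-plus: the adjuvanted vaccine 814/1944 = 41.9%, Vaccine B 66/213 = 31.0% → the adjuvanted vaccine
Under-40: the adjuvanted vaccine 63/93 = 67.7%, Vaccine B 1305/2234 = 58.4% → the adjuvanted vaccine
Overall: the adjuvanted vaccine 877/2037 = 43.1%, Vaccine B 1371/2447 = 56.0% → Vaccine B
The adjuvanted vaccine wins each age group but Vaccine B wins overall — the comparison reverses. The adjuvanted vaccine's recipients skew toward 65-plus, which has a lower base rate.

No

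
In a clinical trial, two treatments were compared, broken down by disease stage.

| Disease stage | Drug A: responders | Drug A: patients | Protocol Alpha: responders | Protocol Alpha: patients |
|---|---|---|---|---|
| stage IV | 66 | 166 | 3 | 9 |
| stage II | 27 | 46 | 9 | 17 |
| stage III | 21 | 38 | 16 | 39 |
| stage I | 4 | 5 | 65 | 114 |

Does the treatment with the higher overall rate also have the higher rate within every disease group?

Stage IV: Drug A 66/166 = 39.8%, Protocol Alpha 3/9 = 33.3% → Drug A
Stage II: Drug A 27/46 = 58.7%, Protocol Alpha 9/17 = 52.9% → Drug A
Stage III: Drug A 21/38 = 55.3%, Protocol Alpha 16/39 = 41.0% → Drug A
Stage I: Drug A 4/5 = 80.0%, Protocol Alpha 65/114 = 57.0% → Drug A
Overall: Drug A 118/255 = 46.3%, Protocol Alpha 93/179 = 52.0% → Protocol Alpha
Drug A wins each disease group but Protocol Alpha wins overall — the comparison reverses. Drug A's patients skew toward stage IV, which has a lower base rate.

No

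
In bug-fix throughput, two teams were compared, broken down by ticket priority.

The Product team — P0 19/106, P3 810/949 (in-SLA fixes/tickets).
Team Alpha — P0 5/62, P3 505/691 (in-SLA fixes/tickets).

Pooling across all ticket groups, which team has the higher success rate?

P0: the Product team 19/106 = 17.9%, Team Alpha 5/62 = 8.1% → the Product team
P3: the Product team 810/949 = 85.4%, Team Alpha 505/691 = 73.1% → the Product team
Overall: the Product team 829/1055 = 78.6%, Team Alpha 510/753 = 67.7% → the Product team

the Product team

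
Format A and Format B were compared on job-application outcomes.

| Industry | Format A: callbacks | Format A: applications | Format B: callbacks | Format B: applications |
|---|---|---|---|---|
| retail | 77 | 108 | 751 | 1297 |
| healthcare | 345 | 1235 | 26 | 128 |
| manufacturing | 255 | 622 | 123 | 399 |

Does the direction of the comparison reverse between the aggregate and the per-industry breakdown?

Retail: Format A 77/108 = 71.3%, Format B 751/1297 = 57.9% → Format A
Healthcare: Format A 345/1235 = 27.9%, Format B 26/128 = 20.3% → Format A
Manufacturing: Format A 255/622 = 41.0%, Format B 123/399 = 30.8% → Format A
Overall: Format A 677/1965 = 34.5%, Format B 900/1824 = 49.3% → Format B
Format A wins each industry group but Format B wins overall — the comparison reverses. Format A's applications skew toward healthcare, which has a lower base rate.

Yes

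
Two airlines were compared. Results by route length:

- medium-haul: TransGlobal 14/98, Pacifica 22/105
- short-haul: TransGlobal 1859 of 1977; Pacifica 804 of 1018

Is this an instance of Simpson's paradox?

No

Medium-haul: TransGlobal 14/98 = 14.3%, Pacifica 22/105 = 21.0% → Pacifica
Short-haul: TransGlobal 1859/1977 = 94.0%, Pacifica 804/1018 = 79.0% → TransGlobal
Overall: TransGlobal 1873/2075 = 90.3%, Pacifica 826/1123 = 73.6% → TransGlobal
Neither sweeps: TransGlobal wins 1 of 2 groups, Pacifica wins 1. TransGlobal wins overall but not every group — no Simpson reversal.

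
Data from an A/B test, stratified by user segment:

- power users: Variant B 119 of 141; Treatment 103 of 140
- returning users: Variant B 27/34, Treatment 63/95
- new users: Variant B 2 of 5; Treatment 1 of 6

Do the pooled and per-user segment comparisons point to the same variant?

Power users: Variant B 119/141 = 84.4%, Treatment 103/140 = 73.6% → Variant B
Returning users: Variant B 27/34 = 79.4%, Treatment 63/95 = 66.3% → Variant B
New users: Variant B 2/5 = 40.0%, Treatment 1/6 = 16.7% → Variant B
Overall: Variant B 148/180 = 82.2%, Treatment 167/241 = 69.3% → Variant B
Variant B wins overall and in every user group — no reversal.

Yes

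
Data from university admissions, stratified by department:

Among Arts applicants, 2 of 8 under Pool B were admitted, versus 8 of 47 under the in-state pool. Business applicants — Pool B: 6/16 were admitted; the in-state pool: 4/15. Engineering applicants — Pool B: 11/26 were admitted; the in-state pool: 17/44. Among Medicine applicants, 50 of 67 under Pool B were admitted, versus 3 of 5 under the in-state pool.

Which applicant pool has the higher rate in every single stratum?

Arts: Pool B 2/8 = 25.0%, the in-state pool 8/47 = 17.0% → Pool B
Business: Pool B 6/16 = 37.5%, the in-state pool 4/15 = 26.7% → Pool B
Engineering: Pool B 11/26 = 42.3%, the in-state pool 17/44 = 38.6% → Pool B
Medicine: Pool B 50/67 = 74.6%, the in-state pool 3/5 = 60.0% → Pool B
Pool B has the higher rate in all 4 groups.

Pool B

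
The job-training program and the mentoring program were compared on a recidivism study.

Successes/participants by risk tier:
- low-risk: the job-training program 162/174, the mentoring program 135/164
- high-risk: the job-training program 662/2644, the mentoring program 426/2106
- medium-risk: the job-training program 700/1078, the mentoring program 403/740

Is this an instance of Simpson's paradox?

Low-risk: the job-training program 162/174 = 93.1%, the mentoring program 135/164 = 82.3% → the job-training program
High-risk: the job-training program 662/2644 = 25.0%, the mentoring program 426/2106 = 20.2% → the job-training program
Medium-risk: the job-training program 700/1078 = 64.9%, the mentoring program 403/740 = 54.5% → the job-training program
Overall: the job-training program 1524/3896 = 39.1%, the mentoring program 964/3010 = 32.0% → the job-training program
The job-training program wins overall and in every risk group — no reversal.

No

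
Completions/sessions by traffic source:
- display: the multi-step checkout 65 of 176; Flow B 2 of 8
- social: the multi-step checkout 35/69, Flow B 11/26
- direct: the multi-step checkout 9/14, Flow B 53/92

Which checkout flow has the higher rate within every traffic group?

Display: the multi-step checkout 65/176 = 36.9%, Flow B 2/8 = 25.0% → the multi-step checkout
Social: the multi-step checkout 35/69 = 50.7%, Flow B 11/26 = 42.3% → the multi-step checkout
Direct: the multi-step checkout 9/14 = 64.3%, Flow B 53/92 = 57.6% → the multi-step checkout
The multi-step checkout has the higher rate in all 3 groups.

the multi-step checkout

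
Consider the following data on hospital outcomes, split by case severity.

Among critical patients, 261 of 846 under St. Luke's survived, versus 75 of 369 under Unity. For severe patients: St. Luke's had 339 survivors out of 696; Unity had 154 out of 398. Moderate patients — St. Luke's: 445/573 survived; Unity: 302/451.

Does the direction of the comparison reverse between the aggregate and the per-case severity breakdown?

No

Critical: St. Luke's 261/846 = 30.9%, Unity 75/369 = 20.3% → St. Luke's
Severe: St. Luke's 339/696 = 48.7%, Unity 154/398 = 38.7% → St. Luke's
Moderate: St. Luke's 445/573 = 77.7%, Unity 302/451 = 67.0% → St. Luke's
Overall: St. Luke's 1045/2115 = 49.4%, Unity 531/1218 = 43.6% → St. Luke's
St. Luke's wins overall and in every case group — no reversal.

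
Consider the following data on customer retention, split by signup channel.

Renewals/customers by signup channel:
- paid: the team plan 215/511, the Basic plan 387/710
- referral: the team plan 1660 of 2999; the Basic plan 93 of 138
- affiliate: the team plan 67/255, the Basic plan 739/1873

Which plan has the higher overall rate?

the team plan

Paid: the team plan 215/511 = 42.1%, the Basic plan 387/710 = 54.5% → the Basic plan
Referral: the team plan 1660/2999 = 55.4%, the Basic plan 93/138 = 67.4% → the Basic plan
Affiliate: the team plan 67/255 = 26.3%, the Basic plan 739/1873 = 39.5% → the Basic plan
Overall: the team plan 1942/3765 = 51.6%, the Basic plan 1219/2721 = 44.8% → the team plan
(The Basic plan wins every signup group but the team plan wins overall — the Basic plan's customers skew toward the low-rate affiliate group.)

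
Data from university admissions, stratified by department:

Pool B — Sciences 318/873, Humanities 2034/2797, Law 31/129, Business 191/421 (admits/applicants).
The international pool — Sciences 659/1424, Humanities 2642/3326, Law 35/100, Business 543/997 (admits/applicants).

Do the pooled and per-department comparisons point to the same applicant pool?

Sciences: Pool B 318/873 = 36.4%, the international pool 659/1424 = 46.3% → the international pool
Humanities: Pool B 2034/2797 = 72.7%, the international pool 2642/3326 = 79.4% → the international pool
Law: Pool B 31/129 = 24.0%, the international pool 35/100 = 35.0% → the international pool
Business: Pool B 191/421 = 45.4%, the international pool 543/997 = 54.5% → the international pool
Overall: Pool B 2574/4220 = 61.0%, the international pool 3879/5847 = 66.3% → the international pool
The international pool wins overall and in every department group — no reversal.

Yes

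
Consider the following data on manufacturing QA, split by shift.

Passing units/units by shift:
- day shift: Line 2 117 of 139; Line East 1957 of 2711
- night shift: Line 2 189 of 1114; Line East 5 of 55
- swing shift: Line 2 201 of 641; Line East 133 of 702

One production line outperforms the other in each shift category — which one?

Line 2

Day shift: Line 2 117/139 = 84.2%, Line East 1957/2711 = 72.2% → Line 2
Night shift: Line 2 189/1114 = 17.0%, Line East 5/55 = 9.1% → Line 2
Swing shift: Line 2 201/641 = 31.4%, Line East 133/702 = 18.9% → Line 2
Line 2 has the higher rate in all 3 groups.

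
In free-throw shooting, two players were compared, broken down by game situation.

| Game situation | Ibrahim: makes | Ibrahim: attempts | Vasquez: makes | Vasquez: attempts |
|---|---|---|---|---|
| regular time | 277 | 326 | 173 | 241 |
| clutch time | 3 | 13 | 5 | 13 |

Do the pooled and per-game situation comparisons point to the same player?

No

Regular time: Ibrahim 277/326 = 85.0%, Vasquez 173/241 = 71.8% → Ibrahim
Clutch time: Ibrahim 3/13 = 23.1%, Vasquez 5/13 = 38.5% → Vasquez
Overall: Ibrahim 280/339 = 82.6%, Vasquez 178/254 = 70.1% → Ibrahim
Neither sweeps: Ibrahim wins 1 of 2 groups, Vasquez wins 1. Ibrahim wins overall but not every group — no Simpson reversal.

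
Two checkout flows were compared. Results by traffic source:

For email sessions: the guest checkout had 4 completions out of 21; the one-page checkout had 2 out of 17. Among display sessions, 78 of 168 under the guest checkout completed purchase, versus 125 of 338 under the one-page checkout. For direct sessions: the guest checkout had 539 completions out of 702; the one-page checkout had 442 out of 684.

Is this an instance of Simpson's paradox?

No

Email: the guest checkout 4/21 = 19.0%, the one-page checkout 2/17 = 11.8% → the guest checkout
Display: the guest checkout 78/168 = 46.4%, the one-page checkout 125/338 = 37.0% → the guest checkout
Direct: the guest checkout 539/702 = 76.8%, the one-page checkout 442/684 = 64.6% → the guest checkout
Overall: the guest checkout 621/891 = 69.7%, the one-page checkout 569/1039 = 54.8% → the guest checkout
The guest checkout wins overall and in every traffic group — no reversal.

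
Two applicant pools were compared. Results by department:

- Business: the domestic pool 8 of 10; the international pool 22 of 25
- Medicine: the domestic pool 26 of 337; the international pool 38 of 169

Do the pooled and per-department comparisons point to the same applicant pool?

Business: the domestic pool 8/10 = 80.0%, the international pool 22/25 = 88.0% → the international pool
Medicine: the domestic pool 26/337 = 7.7%, the international pool 38/169 = 22.5% → the international pool
Overall: the domestic pool 34/347 = 9.8%, the international pool 60/194 = 30.9% → the international pool
The international pool wins overall and in every department group — no reversal.

Yes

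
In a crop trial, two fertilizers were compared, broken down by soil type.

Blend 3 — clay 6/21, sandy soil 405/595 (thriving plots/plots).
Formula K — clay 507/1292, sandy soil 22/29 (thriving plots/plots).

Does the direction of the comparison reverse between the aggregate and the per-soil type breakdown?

Yes

Clay: Blend 3 6/21 = 28.6%, Formula K 507/1292 = 39.2% → Formula K
Sandy soil: Blend 3 405/595 = 68.1%, Formula K 22/29 = 75.9% → Formula K
Overall: Blend 3 411/616 = 66.7%, Formula K 529/1321 = 40.0% → Blend 3
Formula K wins each soil group but Blend 3 wins overall — the comparison reverses. Formula K's plots skew toward clay, which has a lower base rate.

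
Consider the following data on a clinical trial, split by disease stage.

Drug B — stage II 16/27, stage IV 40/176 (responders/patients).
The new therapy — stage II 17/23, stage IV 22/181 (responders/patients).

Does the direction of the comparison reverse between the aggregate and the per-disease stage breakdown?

Stage II: Drug B 16/27 = 59.3%, the new therapy 17/23 = 73.9% → the new therapy
Stage IV: Drug B 40/176 = 22.7%, the new therapy 22/181 = 12.2% → Drug B
Overall: Drug B 56/203 = 27.6%, the new therapy 39/204 = 19.1% → Drug B
Neither sweeps: Drug B wins 1 of 2 groups, the new therapy wins 1. Drug B wins overall but not every group — no Simpson reversal.

No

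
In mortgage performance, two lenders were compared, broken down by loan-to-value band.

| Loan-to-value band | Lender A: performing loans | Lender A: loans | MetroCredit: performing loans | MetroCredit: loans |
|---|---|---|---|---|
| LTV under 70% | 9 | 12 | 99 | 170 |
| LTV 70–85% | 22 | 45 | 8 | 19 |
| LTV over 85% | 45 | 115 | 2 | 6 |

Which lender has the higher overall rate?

LTV under 70%: Lender A 9/12 = 75.0%, MetroCredit 99/170 = 58.2% → Lender A
LTV 70–85%: Lender A 22/45 = 48.9%, MetroCredit 8/19 = 42.1% → Lender A
LTV over 85%: Lender A 45/115 = 39.1%, MetroCredit 2/6 = 33.3% → Lender A
Overall: Lender A 76/172 = 44.2%, MetroCredit 109/195 = 55.9% → MetroCredit
(Lender A wins every loan-to-value group but MetroCredit wins overall — Lender A's loans skew toward the low-rate LTV over 85% group.)

MetroCredit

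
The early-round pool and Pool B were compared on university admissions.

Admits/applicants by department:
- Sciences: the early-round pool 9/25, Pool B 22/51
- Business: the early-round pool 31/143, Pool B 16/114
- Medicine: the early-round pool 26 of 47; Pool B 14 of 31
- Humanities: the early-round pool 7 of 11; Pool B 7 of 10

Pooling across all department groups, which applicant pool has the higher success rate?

Sciences: the early-round pool 9/25 = 36.0%, Pool B 22/51 = 43.1% → Pool B
Business: the early-round pool 31/143 = 21.7%, Pool B 16/114 = 14.0% → the early-round pool
Medicine: the early-round pool 26/47 = 55.3%, Pool B 14/31 = 45.2% → the early-round pool
Humanities: the early-round pool 7/11 = 63.6%, Pool B 7/10 = 70.0% → Pool B
Overall: the early-round pool 73/226 = 32.3%, Pool B 59/206 = 28.6% → the early-round pool
(Neither sweeps every department group, but the early-round pool has the higher pooled rate.)

the early-round pool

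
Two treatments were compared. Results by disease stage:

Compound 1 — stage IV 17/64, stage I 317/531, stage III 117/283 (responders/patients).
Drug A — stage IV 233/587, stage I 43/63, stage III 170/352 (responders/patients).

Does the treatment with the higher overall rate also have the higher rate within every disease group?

Stage IV: Compound 1 17/64 = 26.6%, Drug A 233/587 = 39.7% → Drug A
Stage I: Compound 1 317/531 = 59.7%, Drug A 43/63 = 68.3% → Drug A
Stage III: Compound 1 117/283 = 41.3%, Drug A 170/352 = 48.3% → Drug A
Overall: Compound 1 451/878 = 51.4%, Drug A 446/1002 = 44.5% → Compound 1
Drug A wins each disease group but Compound 1 wins overall — the comparison reverses. Drug A's patients skew toward stage IV, which has a lower base rate.

No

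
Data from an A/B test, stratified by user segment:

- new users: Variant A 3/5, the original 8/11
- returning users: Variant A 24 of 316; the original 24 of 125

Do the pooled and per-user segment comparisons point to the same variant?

New users: Variant A 3/5 = 60.0%, the original 8/11 = 72.7% → the original
Returning users: Variant A 24/316 = 7.6%, the original 24/125 = 19.2% → the original
Overall: Variant A 27/321 = 8.4%, the original 32/136 = 23.5% → the original
The original wins overall and in every user group — no reversal.

Yes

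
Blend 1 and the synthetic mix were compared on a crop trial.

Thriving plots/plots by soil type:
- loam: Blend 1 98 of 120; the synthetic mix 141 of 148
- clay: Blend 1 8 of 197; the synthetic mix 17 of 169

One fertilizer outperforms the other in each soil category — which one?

Loam: Blend 1 98/120 = 81.7%, the synthetic mix 141/148 = 95.3% → the synthetic mix
Clay: Blend 1 8/197 = 4.1%, the synthetic mix 17/169 = 10.1% → the synthetic mix
The synthetic mix has the higher rate in both groups.

the synthetic mix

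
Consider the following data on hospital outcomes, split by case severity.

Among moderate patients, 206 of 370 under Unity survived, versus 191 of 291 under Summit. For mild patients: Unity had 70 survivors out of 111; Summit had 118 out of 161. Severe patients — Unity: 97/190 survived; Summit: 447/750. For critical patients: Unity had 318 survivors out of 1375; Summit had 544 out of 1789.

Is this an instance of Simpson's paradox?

Moderate: Unity 206/370 = 55.7%, Summit 191/291 = 65.6% → Summit
Mild: Unity 70/111 = 63.1%, Summit 118/161 = 73.3% → Summit
Severe: Unity 97/190 = 51.1%, Summit 447/750 = 59.6% → Summit
Critical: Unity 318/1375 = 23.1%, Summit 544/1789 = 30.4% → Summit
Overall: Unity 691/2046 = 33.8%, Summit 1300/2991 = 43.5% → Summit
Summit wins overall and in every case group — no reversal.

No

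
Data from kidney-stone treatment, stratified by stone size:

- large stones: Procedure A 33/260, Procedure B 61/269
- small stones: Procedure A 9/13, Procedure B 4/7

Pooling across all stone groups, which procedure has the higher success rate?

Large stones: Procedure A 33/260 = 12.7%, Procedure B 61/269 = 22.7% → Procedure B
Small stones: Procedure A 9/13 = 69.2%, Procedure B 4/7 = 57.1% → Procedure A
Overall: Procedure A 42/273 = 15.4%, Procedure B 65/276 = 23.6% → Procedure B
(Neither sweeps every stone group, but Procedure B has the higher pooled rate.)

Procedure B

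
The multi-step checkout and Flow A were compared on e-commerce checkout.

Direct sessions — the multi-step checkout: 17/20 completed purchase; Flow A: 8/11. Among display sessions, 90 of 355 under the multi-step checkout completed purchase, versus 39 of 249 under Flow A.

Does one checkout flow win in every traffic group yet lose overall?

No

Direct: the multi-step checkout 17/20 = 85.0%, Flow A 8/11 = 72.7% → the multi-step checkout
Display: the multi-step checkout 90/355 = 25.4%, Flow A 39/249 = 15.7% → the multi-step checkout
Overall: the multi-step checkout 107/375 = 28.5%, Flow A 47/260 = 18.1% → the multi-step checkout
The multi-step checkout wins overall and in every traffic group — no reversal.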